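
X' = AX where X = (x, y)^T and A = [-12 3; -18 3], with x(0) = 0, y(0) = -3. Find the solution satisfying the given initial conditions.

Coefficient matrix A = [[-12, 3], [-18, 3]].
Characteristic polynomial det(A - λI) = λ^2 + 9λ + 18 = 0.
Eigenvalues λ = -6, -3.
For λ=-6: (A-λI) row 1 is [-6, 3], so an eigenvector is (-1, -2).
For λ=-3: (A-λI) row 1 is [-9, 3], so an eigenvector is (1, 3).
General solution: c_1e^(-6t)(-1,-2) + c_2e^(-3t)(1,3).
Applying x(0)=0, y(0)=-3 gives c_1=-3, c_2=-3.

x(t) = -3e^(-3t) + 3e^(-6t), y(t) = -9e^(-3t) + 6e^(-6t)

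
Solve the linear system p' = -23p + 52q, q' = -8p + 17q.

Coefficient matrix A = [[-23, 52], [-8, 17]].
Characteristic polynomial det(A - λI) = λ^2 + 6λ + 25 = 0.
Eigenvalues λ = -3 ± 4i (complex conjugate pair).
For λ=-3+4i: an eigenvector is (2,1) - i(3,1) = (2 - 3i, 1 - i).
A real fundamental pair from Re and Im of e^((-3+4i)t)v: X_1 = e^(-3t)(cos(4t)·(2,1) + sin(4t)·(3,1)), X_2 = e^(-3t)(sin(4t)·(2,1) - cos(4t)·(3,1)).
General solution: c_1X_1 + c_2X_2.

p(t) = 3c_1e^(-3t)sin(4t) + 2c_1e^(-3t)cos(4t) + 2c_2e^(-3t)sin(4t) - 3c_2e^(-3t)cos(4t), q(t) = c_1e^(-3t)sin(4t) + c_1e^(-3t)cos(4t) + c_2e^(-3t)sin(4t) - c_2e^(-3t)cos(4t)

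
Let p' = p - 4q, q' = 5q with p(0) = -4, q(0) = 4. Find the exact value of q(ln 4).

4096

A = [[1,-4],[0,5]]; eigenvalues λ = 1, 5.
Eigenvectors: (-1,0) for λ=1, (-1,1) for λ=5.
From the initial condition, c_1 = 0, c_2 = 4.
q(ln 4) = (0)(4^1)(0) + (4)(4^5)(1) = 4096.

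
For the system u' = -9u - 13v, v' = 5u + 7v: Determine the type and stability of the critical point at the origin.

stable spiral

A = [[-9,-13],[5,7]]; det(A-λI) = λ^2 + 2λ + 2.
λ = -1 ± i: negative real part.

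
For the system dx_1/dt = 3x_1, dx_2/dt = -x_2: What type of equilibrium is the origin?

A = [[3,0],[0,-1]]; det(A-λI) = λ^2 - 2λ - 3.
λ = -1, 3: opposite signs.

saddle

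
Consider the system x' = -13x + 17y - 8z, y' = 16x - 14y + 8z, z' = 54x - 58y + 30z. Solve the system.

x(t) = -c_1e^(2t) + c_2e^(3t) + 2c_3e^(-2t), y(t) = c_1e^(2t) - 2c_3e^(-2t), z(t) = 4c_1e^(2t) - 2c_2e^(3t) - 7c_3e^(-2t)

Coefficient matrix A = [[-13, 17, -8], [16, -14, 8], [54, -58, 30]].
det(A - λI) = 0 gives eigenvalues λ = 2, 3, -2.
For λ=2: eigenvector (-1,1,4).
For λ=3: eigenvector (1,0,-2).
For λ=-2: eigenvector (2,-2,-7).
General solution: c_1e^(2t)(-1,1,4) + c_2e^(3t)(1,0,-2) + c_3e^(-2t)(2,-2,-7).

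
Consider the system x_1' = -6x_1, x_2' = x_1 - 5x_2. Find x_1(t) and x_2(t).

Coefficient matrix A = [[-6, 0], [1, -5]].
Characteristic polynomial det(A - λI) = λ^2 + 11λ + 30 = 0.
Eigenvalues λ = -5, -6.
For λ=-5: (A-λI) row 1 is [-1, 0], so an eigenvector is (0, 1).
For λ=-6: (A-λI) row 2 is [1, 1], so an eigenvector is (-1, 1).
General solution: K_1e^(-5t)(0,1) + K_2e^(-6t)(-1,1).

x_1(t) = -K_2e^(-6t), x_2(t) = K_1e^(-5t) + K_2e^(-6t)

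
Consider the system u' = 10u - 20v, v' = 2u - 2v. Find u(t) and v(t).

Coefficient matrix A = [[10, -20], [2, -2]].
Characteristic polynomial det(A - λI) = λ^2 - 8λ + 20 = 0.
Eigenvalues λ = 4 ± 2i (complex conjugate pair).
For λ=4+2i: an eigenvector is (3,1) - i(-1,0) = (3 + i, 1).
A real fundamental pair from Re and Im of e^((4+2i)t)v: X_1 = e^(4t)(cos(2t)·(3,1) + sin(2t)·(-1,0)), X_2 = e^(4t)(sin(2t)·(3,1) - cos(2t)·(-1,0)).
General solution: C_1X_1 + C_2X_2.

u(t) = -C_1e^(4t)sin(2t) + 3C_1e^(4t)cos(2t) + 3C_2e^(4t)sin(2t) + C_2e^(4t)cos(2t), v(t) = C_1e^(4t)cos(2t) + C_2e^(4t)sin(2t)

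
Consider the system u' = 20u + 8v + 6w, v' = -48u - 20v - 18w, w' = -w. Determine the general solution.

Coefficient matrix A = [[20, 8, 6], [-48, -20, -18], [0, 0, -1]].
det(A - λI) = 0 gives eigenvalues λ = 4, -4, -1.
For λ=4: eigenvector (1,-2,0).
For λ=-4: eigenvector (-1,3,0).
For λ=-1: eigenvector (2,-6,1).
General solution: c_1e^(4t)(1,-2,0) + c_2e^(-4t)(-1,3,0) + c_3e^(-t)(2,-6,1).

u(t) = c_1e^(4t) - c_2e^(-4t) + 2c_3e^(-t), v(t) = -2c_1e^(4t) + 3c_2e^(-4t) - 6c_3e^(-t), w(t) = c_3e^(-t)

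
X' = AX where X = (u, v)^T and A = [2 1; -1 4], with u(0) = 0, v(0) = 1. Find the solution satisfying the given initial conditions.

Coefficient matrix A = [[2, 1], [-1, 4]].
Characteristic polynomial det(A - λI) = λ^2 - 6λ + 9 = 0.
Single eigenvalue λ = 3 with algebraic multiplicity 2.
Eigenvector v = (-1,-1); generalized eigenvector w with (A-λI)w=v is (1,0).
General solution: e^(3t)[c_1·v + c_2·(t·v + w)].
Applying u(0)=0, v(0)=1 gives c_1=-1, c_2=-1.

u(t) = te^(3t), v(t) = te^(3t) + e^(3t)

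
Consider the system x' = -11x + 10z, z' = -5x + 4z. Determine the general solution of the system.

x(t) = -C_1e^(-t) + 2C_2e^(-6t), z(t) = -C_1e^(-t) + C_2e^(-6t)

Coefficient matrix A = [[-11, 10], [-5, 4]].
Characteristic polynomial det(A - λI) = λ^2 + 7λ + 6 = 0.
Eigenvalues λ = -1, -6.
For λ=-1: (A-λI) row 1 is [-10, 10], so an eigenvector is (-1, -1).
For λ=-6: (A-λI) row 1 is [-5, 10], so an eigenvector is (2, 1).
General solution: C_1e^(-t)(-1,-1) + C_2e^(-6t)(2,1).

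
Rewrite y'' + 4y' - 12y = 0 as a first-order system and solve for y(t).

y(t) = C_1e^(-6t) + C_2e^(2t)

Let x_1 = y, x_2 = y'. Then x_1' = x_2 and x_2' = 12x_1 - 4x_2.
A = [[0,1],[12,-4]]; det(A-λI) = λ^2 + 4λ - 12.
Eigenvalues λ = -6, 2 with eigenvectors (1,-6), (1,2).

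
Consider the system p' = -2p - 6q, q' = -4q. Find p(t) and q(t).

p(t) = c_1e^(-2t) + 3c_2e^(-4t), q(t) = c_2e^(-4t)

Coefficient matrix A = [[-2, -6], [0, -4]].
Characteristic polynomial det(A - λI) = λ^2 + 6λ + 8 = 0.
Eigenvalues λ = -2, -4.
For λ=-2: (A-λI) row 1 is [0, -6], so an eigenvector is (1, 0).
For λ=-4: (A-λI) row 1 is [2, -6], so an eigenvector is (3, 1).
General solution: c_1e^(-2t)(1,0) + c_2e^(-4t)(3,1).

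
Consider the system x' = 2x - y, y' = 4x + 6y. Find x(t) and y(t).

x(t) = c_1e^(4t) + c_2te^(4t) - c_2e^(4t), y(t) = -2c_1e^(4t) - 2c_2te^(4t) + c_2e^(4t)

Coefficient matrix A = [[2, -1], [4, 6]].
Characteristic polynomial det(A - λI) = λ^2 - 8λ + 16 = 0.
Single eigenvalue λ = 4 with algebraic multiplicity 2.
Eigenvector v = (1,-2); generalized eigenvector w with (A-λI)w=v is (-1,1).
General solution: e^(4t)[c_1·v + c_2·(t·v + w)].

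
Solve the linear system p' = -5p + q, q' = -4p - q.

p(t) = -K_1e^(-3t) - K_2te^(-3t) + K_2e^(-3t), q(t) = -2K_1e^(-3t) - 2K_2te^(-3t) + K_2e^(-3t)

Coefficient matrix A = [[-5, 1], [-4, -1]].
Characteristic polynomial det(A - λI) = λ^2 + 6λ + 9 = 0.
Single eigenvalue λ = -3 with algebraic multiplicity 2.
Eigenvector v = (-1,-2); generalized eigenvector w with (A-λI)w=v is (1,1).
General solution: e^(-3t)[K_1·v + K_2·(t·v + w)].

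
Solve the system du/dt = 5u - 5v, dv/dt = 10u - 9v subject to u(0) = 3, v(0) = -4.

u(t) = 41e^(-2t)sin(t) + 3e^(-2t)cos(t), v(t) = 58e^(-2t)sin(t) - 4e^(-2t)cos(t)

Coefficient matrix A = [[5, -5], [10, -9]].
Characteristic polynomial det(A - λI) = λ^2 + 4λ + 5 = 0.
Eigenvalues λ = -2 ± i (complex conjugate pair).
For λ=-2+i: an eigenvector is (-1,-1) - i(-2,-3) = (-1 + 2i, -1 + 3i).
A real fundamental pair from Re and Im of e^((-2+i)t)v: X_1 = e^(-2t)(cos(t)·(-1,-1) + sin(t)·(-2,-3)), X_2 = e^(-2t)(sin(t)·(-1,-1) - cos(t)·(-2,-3)).
General solution: C_1X_1 + C_2X_2.
Applying u(0)=3, v(0)=-4 gives C_1=-17, C_2=-7.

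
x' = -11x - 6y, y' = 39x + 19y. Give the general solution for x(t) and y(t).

Coefficient matrix A = [[-11, -6], [39, 19]].
Characteristic polynomial det(A - λI) = λ^2 - 8λ + 25 = 0.
Eigenvalues λ = 4 ± 3i (complex conjugate pair).
For λ=4+3i: an eigenvector is (-1,3) - i(-1,2) = (-1 + i, 3 - 2i).
A real fundamental pair from Re and Im of e^((4+3i)t)v: X_1 = e^(4t)(cos(3t)·(-1,3) + sin(3t)·(-1,2)), X_2 = e^(4t)(sin(3t)·(-1,3) - cos(3t)·(-1,2)).
General solution: C_1X_1 + C_2X_2.

x(t) = -C_1e^(4t)sin(3t) - C_1e^(4t)cos(3t) - C_2e^(4t)sin(3t) + C_2e^(4t)cos(3t), y(t) = 2C_1e^(4t)sin(3t) + 3C_1e^(4t)cos(3t) + 3C_2e^(4t)sin(3t) - 2C_2e^(4t)cos(3t)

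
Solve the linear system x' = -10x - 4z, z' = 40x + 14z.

Coefficient matrix A = [[-10, -4], [40, 14]].
Characteristic polynomial det(A - λI) = λ^2 - 4λ + 20 = 0.
Eigenvalues λ = 2 ± 4i (complex conjugate pair).
For λ=2+4i: an eigenvector is (1,-3) - i(0,1) = (1, -3 - i).
A real fundamental pair from Re and Im of e^((2+4i)t)v: X_1 = e^(2t)(cos(4t)·(1,-3) + sin(4t)·(0,1)), X_2 = e^(2t)(sin(4t)·(1,-3) - cos(4t)·(0,1)).
General solution: K_1X_1 + K_2X_2.

x(t) = K_1e^(2t)cos(4t) + K_2e^(2t)sin(4t), z(t) = K_1e^(2t)sin(4t) - 3K_1e^(2t)cos(4t) - 3K_2e^(2t)sin(4t) - K_2e^(2t)cos(4t)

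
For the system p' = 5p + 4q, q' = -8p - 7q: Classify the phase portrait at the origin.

saddle

A = [[5,4],[-8,-7]]; det(A-λI) = λ^2 + 2λ - 3.
λ = 1, -3: opposite signs.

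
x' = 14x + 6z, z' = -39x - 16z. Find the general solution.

x(t) = c_1e^(-t)sin(3t) - c_1e^(-t)cos(3t) - c_2e^(-t)sin(3t) - c_2e^(-t)cos(3t), z(t) = -2c_1e^(-t)sin(3t) + 3c_1e^(-t)cos(3t) + 3c_2e^(-t)sin(3t) + 2c_2e^(-t)cos(3t)

Coefficient matrix A = [[14, 6], [-39, -16]].
Characteristic polynomial det(A - λI) = λ^2 + 2λ + 10 = 0.
Eigenvalues λ = -1 ± 3i (complex conjugate pair).
For λ=-1+3i: an eigenvector is (-1,3) - i(1,-2) = (-1 - i, 3 + 2i).
A real fundamental pair from Re and Im of e^((-1+3i)t)v: X_1 = e^(-t)(cos(3t)·(-1,3) + sin(3t)·(1,-2)), X_2 = e^(-t)(sin(3t)·(-1,3) - cos(3t)·(1,-2)).
General solution: c_1X_1 + c_2X_2.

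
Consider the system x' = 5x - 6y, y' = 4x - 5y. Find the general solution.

x(t) = -3C_1e^(t) + C_2e^(-t), y(t) = -2C_1e^(t) + C_2e^(-t)

Coefficient matrix A = [[5, -6], [4, -5]].
Characteristic polynomial det(A - λI) = λ^2 - 1 = 0.
Eigenvalues λ = 1, -1.
For λ=1: (A-λI) row 1 is [4, -6], so an eigenvector is (-3, -2).
For λ=-1: (A-λI) row 1 is [6, -6], so an eigenvector is (1, 1).
General solution: C_1e^(t)(-3,-2) + C_2e^(-t)(1,1).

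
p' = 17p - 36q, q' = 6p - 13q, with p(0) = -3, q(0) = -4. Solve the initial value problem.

Coefficient matrix A = [[17, -36], [6, -13]].
Characteristic polynomial det(A - λI) = λ^2 - 4λ - 5 = 0.
Eigenvalues λ = 5, -1.
For λ=5: (A-λI) row 1 is [12, -36], so an eigenvector is (-3, -1).
For λ=-1: (A-λI) row 1 is [18, -36], so an eigenvector is (2, 1).
General solution: c_1e^(5t)(-3,-1) + c_2e^(-t)(2,1).
Applying p(0)=-3, q(0)=-4 gives c_1=-5, c_2=-9.

p(t) = 15e^(5t) - 18e^(-t), q(t) = 5e^(5t) - 9e^(-t)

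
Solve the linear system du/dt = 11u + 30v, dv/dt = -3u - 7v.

Coefficient matrix A = [[11, 30], [-3, -7]].
Characteristic polynomial det(A - λI) = λ^2 - 4λ + 13 = 0.
Eigenvalues λ = 2 ± 3i (complex conjugate pair).
For λ=2+3i: an eigenvector is (1,0) - i(3,-1) = (1 - 3i, 0 + i).
A real fundamental pair from Re and Im of e^((2+3i)t)v: X_1 = e^(2t)(cos(3t)·(1,0) + sin(3t)·(3,-1)), X_2 = e^(2t)(sin(3t)·(1,0) - cos(3t)·(3,-1)).
General solution: C_1X_1 + C_2X_2.

u(t) = 3C_1e^(2t)sin(3t) + C_1e^(2t)cos(3t) + C_2e^(2t)sin(3t) - 3C_2e^(2t)cos(3t), v(t) = -C_1e^(2t)sin(3t) + C_2e^(2t)cos(3t)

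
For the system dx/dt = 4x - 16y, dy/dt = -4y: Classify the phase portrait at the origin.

saddle

A = [[4,-16],[0,-4]]; det(A-λI) = λ^2 - 16.
λ = -4, 4: opposite signs.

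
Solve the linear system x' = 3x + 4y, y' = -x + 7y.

Coefficient matrix A = [[3, 4], [-1, 7]].
Characteristic polynomial det(A - λI) = λ^2 - 10λ + 25 = 0.
Single eigenvalue λ = 5 with algebraic multiplicity 2.
Eigenvector v = (2,1); generalized eigenvector w with (A-λI)w=v is (-3,-1).
General solution: e^(5t)[C_1·v + C_2·(t·v + w)].

x(t) = 2C_1e^(5t) + 2C_2te^(5t) - 3C_2e^(5t), y(t) = C_1e^(5t) + C_2te^(5t) - C_2e^(5t)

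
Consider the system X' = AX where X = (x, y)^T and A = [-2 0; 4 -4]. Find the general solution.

x(t) = -c_2e^(-2t), y(t) = c_1e^(-4t) - 2c_2e^(-2t)

Coefficient matrix A = [[-2, 0], [4, -4]].
Characteristic polynomial det(A - λI) = λ^2 + 6λ + 8 = 0.
Eigenvalues λ = -4, -2.
For λ=-4: (A-λI) row 1 is [2, 0], so an eigenvector is (0, 1).
For λ=-2: (A-λI) row 2 is [4, -2], so an eigenvector is (-1, -2).
General solution: c_1e^(-4t)(0,1) + c_2e^(-2t)(-1,-2).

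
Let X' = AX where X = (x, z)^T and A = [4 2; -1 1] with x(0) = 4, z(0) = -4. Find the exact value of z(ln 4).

-64

A = [[4,2],[-1,1]]; eigenvalues λ = 3, 2.
Eigenvectors: (2,-1) for λ=3, (1,-1) for λ=2.
From the initial condition, c_1 = 0, c_2 = 4.
z(ln 4) = (0)(4^3)(-1) + (4)(4^2)(-1) = -64.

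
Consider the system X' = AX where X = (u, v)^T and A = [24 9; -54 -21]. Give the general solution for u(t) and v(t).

u(t) = C_1e^(-3t) + C_2e^(6t), v(t) = -3C_1e^(-3t) - 2C_2e^(6t)

Coefficient matrix A = [[24, 9], [-54, -21]].
Characteristic polynomial det(A - λI) = λ^2 - 3λ - 18 = 0.
Eigenvalues λ = -3, 6.
For λ=-3: (A-λI) row 1 is [27, 9], so an eigenvector is (1, -3).
For λ=6: (A-λI) row 1 is [18, 9], so an eigenvector is (1, -2).
General solution: C_1e^(-3t)(1,-3) + C_2e^(6t)(1,-2).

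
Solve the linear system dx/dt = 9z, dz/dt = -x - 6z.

Coefficient matrix A = [[0, 9], [-1, -6]].
Characteristic polynomial det(A - λI) = λ^2 + 6λ + 9 = 0.
Single eigenvalue λ = -3 with algebraic multiplicity 2.
Eigenvector v = (-3,1); generalized eigenvector w with (A-λI)w=v is (-1,0).
General solution: e^(-3t)[c_1·v + c_2·(t·v + w)].

x(t) = -3c_1e^(-3t) - 3c_2te^(-3t) - c_2e^(-3t), z(t) = c_1e^(-3t) + c_2te^(-3t)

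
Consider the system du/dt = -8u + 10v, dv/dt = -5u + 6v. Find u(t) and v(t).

Coefficient matrix A = [[-8, 10], [-5, 6]].
Characteristic polynomial det(A - λI) = λ^2 + 2λ + 2 = 0.
Eigenvalues λ = -1 ± i (complex conjugate pair).
For λ=-1+i: an eigenvector is (1,1) - i(3,2) = (1 - 3i, 1 - 2i).
A real fundamental pair from Re and Im of e^((-1+i)t)v: X_1 = e^(-t)(cos(t)·(1,1) + sin(t)·(3,2)), X_2 = e^(-t)(sin(t)·(1,1) - cos(t)·(3,2)).
General solution: K_1X_1 + K_2X_2.

u(t) = 3K_1e^(-t)sin(t) + K_1e^(-t)cos(t) + K_2e^(-t)sin(t) - 3K_2e^(-t)cos(t), v(t) = 2K_1e^(-t)sin(t) + K_1e^(-t)cos(t) + K_2e^(-t)sin(t) - 2K_2e^(-t)cos(t)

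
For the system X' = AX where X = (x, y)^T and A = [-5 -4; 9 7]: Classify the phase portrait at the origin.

unstable improper node

A = [[-5,-4],[9,7]]; det(A-λI) = λ^2 - 2λ + 1.
repeated λ = 1 with a single eigenvector.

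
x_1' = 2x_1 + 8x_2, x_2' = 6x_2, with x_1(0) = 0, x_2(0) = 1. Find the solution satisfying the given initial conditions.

Coefficient matrix A = [[2, 8], [0, 6]].
Characteristic polynomial det(A - λI) = λ^2 - 8λ + 12 = 0.
Eigenvalues λ = 6, 2.
For λ=6: (A-λI) row 1 is [-4, 8], so an eigenvector is (-2, -1).
For λ=2: (A-λI) row 1 is [0, 8], so an eigenvector is (1, 0).
General solution: c_1e^(6t)(-2,-1) + c_2e^(2t)(1,0).
Applying x_1(0)=0, x_2(0)=1 gives c_1=-1, c_2=-2.

x_1(t) = 2e^(6t) - 2e^(2t), x_2(t) = e^(6t)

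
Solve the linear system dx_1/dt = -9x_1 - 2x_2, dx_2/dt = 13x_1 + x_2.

x_1(t) = -K_1e^(-4t)sin(t) + K_1e^(-4t)cos(t) + K_2e^(-4t)sin(t) + K_2e^(-4t)cos(t), x_2(t) = 3K_1e^(-4t)sin(t) - 2K_1e^(-4t)cos(t) - 2K_2e^(-4t)sin(t) - 3K_2e^(-4t)cos(t)

Coefficient matrix A = [[-9, -2], [13, 1]].
Characteristic polynomial det(A - λI) = λ^2 + 8λ + 17 = 0.
Eigenvalues λ = -4 ± i (complex conjugate pair).
For λ=-4+i: an eigenvector is (1,-2) - i(-1,3) = (1 + i, -2 - 3i).
A real fundamental pair from Re and Im of e^((-4+i)t)v: X_1 = e^(-4t)(cos(t)·(1,-2) + sin(t)·(-1,3)), X_2 = e^(-4t)(sin(t)·(1,-2) - cos(t)·(-1,3)).
General solution: K_1X_1 + K_2X_2.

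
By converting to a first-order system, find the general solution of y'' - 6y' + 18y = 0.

Let x_1 = y, x_2 = y'. Then x_1' = x_2 and x_2' = -18x_1 + 6x_2.
A = [[0,1],[-18,6]]; det(A-λI) = λ^2 - 6λ + 18.
Eigenvalues λ = 3 ± 3i.

y(t) = C_1e^(3t)cos(3t) + C_2e^(3t)sin(3t)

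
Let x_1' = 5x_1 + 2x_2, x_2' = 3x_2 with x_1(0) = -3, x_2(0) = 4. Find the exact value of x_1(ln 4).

A = [[5,2],[0,3]]; eigenvalues λ = 3, 5.
Eigenvectors: (-1,1) for λ=3, (-1,0) for λ=5.
From the initial condition, c_1 = 4, c_2 = -1.
x_1(ln 4) = (4)(4^3)(-1) + (-1)(4^5)(-1) = 768.

768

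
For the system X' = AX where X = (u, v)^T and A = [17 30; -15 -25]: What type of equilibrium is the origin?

A = [[17,30],[-15,-25]]; det(A-λI) = λ^2 + 8λ + 25.
λ = -4 ± 3i: negative real part.

stable spiral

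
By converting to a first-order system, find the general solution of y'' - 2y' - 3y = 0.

Let x_1 = y, x_2 = y'. Then x_1' = x_2 and x_2' = 3x_1 + 2x_2.
A = [[0,1],[3,2]]; det(A-λI) = λ^2 - 2λ - 3.
Eigenvalues λ = -1, 3 with eigenvectors (1,-1), (1,3).

y(t) = c_1e^(-t) + c_2e^(3t)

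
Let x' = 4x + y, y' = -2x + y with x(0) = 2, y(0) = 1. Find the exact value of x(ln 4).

A = [[4,1],[-2,1]]; eigenvalues λ = 3, 2.
Eigenvectors: (-1,1) for λ=3, (1,-2) for λ=2.
From the initial condition, c_1 = -5, c_2 = -3.
x(ln 4) = (-5)(4^3)(-1) + (-3)(4^2)(1) = 272.

272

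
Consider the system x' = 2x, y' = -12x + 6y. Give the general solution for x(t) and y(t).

x(t) = -K_1e^(2t), y(t) = -3K_1e^(2t) + K_2e^(6t)

Coefficient matrix A = [[2, 0], [-12, 6]].
Characteristic polynomial det(A - λI) = λ^2 - 8λ + 12 = 0.
Eigenvalues λ = 2, 6.
For λ=2: (A-λI) row 2 is [-12, 4], so an eigenvector is (-1, -3).
For λ=6: (A-λI) row 1 is [-4, 0], so an eigenvector is (0, 1).
General solution: K_1e^(2t)(-1,-3) + K_2e^(6t)(0,1).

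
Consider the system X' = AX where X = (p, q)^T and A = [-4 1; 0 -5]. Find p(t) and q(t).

p(t) = -C_1e^(-5t) + C_2e^(-4t), q(t) = C_1e^(-5t)

Coefficient matrix A = [[-4, 1], [0, -5]].
Characteristic polynomial det(A - λI) = λ^2 + 9λ + 20 = 0.
Eigenvalues λ = -5, -4.
For λ=-5: (A-λI) row 1 is [1, 1], so an eigenvector is (-1, 1).
For λ=-4: (A-λI) row 1 is [0, 1], so an eigenvector is (1, 0).
General solution: C_1e^(-5t)(-1,1) + C_2e^(-4t)(1,0).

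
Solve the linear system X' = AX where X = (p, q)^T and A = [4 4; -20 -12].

p(t) = c_1e^(-4t)cos(4t) + c_2e^(-4t)sin(4t), q(t) = -c_1e^(-4t)sin(4t) - 2c_1e^(-4t)cos(4t) - 2c_2e^(-4t)sin(4t) + c_2e^(-4t)cos(4t)

Coefficient matrix A = [[4, 4], [-20, -12]].
Characteristic polynomial det(A - λI) = λ^2 + 8λ + 32 = 0.
Eigenvalues λ = -4 ± 4i (complex conjugate pair).
For λ=-4+4i: an eigenvector is (1,-2) - i(0,-1) = (1, -2 + i).
A real fundamental pair from Re and Im of e^((-4+4i)t)v: X_1 = e^(-4t)(cos(4t)·(1,-2) + sin(4t)·(0,-1)), X_2 = e^(-4t)(sin(4t)·(1,-2) - cos(4t)·(0,-1)).
General solution: c_1X_1 + c_2X_2.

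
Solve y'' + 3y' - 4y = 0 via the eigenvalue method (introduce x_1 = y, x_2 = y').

y(t) = c_1e^(t) + c_2e^(-4t)

Let x_1 = y, x_2 = y'. Then x_1' = x_2 and x_2' = 4x_1 - 3x_2.
A = [[0,1],[4,-3]]; det(A-λI) = λ^2 + 3λ - 4.
Eigenvalues λ = 1, -4 with eigenvectors (1,1), (1,-4).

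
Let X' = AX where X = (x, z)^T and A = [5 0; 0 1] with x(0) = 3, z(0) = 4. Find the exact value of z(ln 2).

8

A = [[5,0],[0,1]]; eigenvalues λ = 1, 5.
Eigenvectors: (0,-1) for λ=1, (1,0) for λ=5.
From the initial condition, c_1 = -4, c_2 = 3.
z(ln 2) = (-4)(2^1)(-1) + (3)(2^5)(0) = 8.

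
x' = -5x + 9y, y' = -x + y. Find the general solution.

Coefficient matrix A = [[-5, 9], [-1, 1]].
Characteristic polynomial det(A - λI) = λ^2 + 4λ + 4 = 0.
Single eigenvalue λ = -2 with algebraic multiplicity 2.
Eigenvector v = (-3,-1); generalized eigenvector w with (A-λI)w=v is (1,0).
General solution: e^(-2t)[c_1·v + c_2·(t·v + w)].

x(t) = -3c_1e^(-2t) - 3c_2te^(-2t) + c_2e^(-2t), y(t) = -c_1e^(-2t) - c_2te^(-2t)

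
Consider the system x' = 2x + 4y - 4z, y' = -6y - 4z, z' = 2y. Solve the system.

Coefficient matrix A = [[2, 4, -4], [0, -6, -4], [0, 2, 0]].
det(A - λI) = 0 gives eigenvalues λ = -2, 2, -4.
For λ=-2: eigenvector (2,-1,1).
For λ=2: eigenvector (1,0,0).
For λ=-4: eigenvector (2,-2,1).
General solution: c_1e^(-2t)(2,-1,1) + c_2e^(2t)(1,0,0) + c_3e^(-4t)(2,-2,1).

x(t) = 2c_1e^(-2t) + c_2e^(2t) + 2c_3e^(-4t), y(t) = -c_1e^(-2t) - 2c_3e^(-4t), z(t) = c_1e^(-2t) + c_3e^(-4t)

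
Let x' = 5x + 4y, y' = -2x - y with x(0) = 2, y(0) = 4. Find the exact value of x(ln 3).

A = [[5,4],[-2,-1]]; eigenvalues λ = 3, 1.
Eigenvectors: (-2,1) for λ=3, (1,-1) for λ=1.
From the initial condition, c_1 = -6, c_2 = -10.
x(ln 3) = (-6)(3^3)(-2) + (-10)(3^1)(1) = 294.

294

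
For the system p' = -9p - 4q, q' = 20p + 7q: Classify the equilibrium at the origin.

stable spiral

A = [[-9,-4],[20,7]]; det(A-λI) = λ^2 + 2λ + 17.
λ = -1 ± 4i: negative real part.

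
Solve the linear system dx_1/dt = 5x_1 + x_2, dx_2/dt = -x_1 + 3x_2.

x_1(t) = -c_1e^(4t) - c_2te^(4t) + c_2e^(4t), x_2(t) = c_1e^(4t) + c_2te^(4t) - 2c_2e^(4t)

Coefficient matrix A = [[5, 1], [-1, 3]].
Characteristic polynomial det(A - λI) = λ^2 - 8λ + 16 = 0.
Single eigenvalue λ = 4 with algebraic multiplicity 2.
Eigenvector v = (-1,1); generalized eigenvector w with (A-λI)w=v is (1,-2).
General solution: e^(4t)[c_1·v + c_2·(t·v + w)].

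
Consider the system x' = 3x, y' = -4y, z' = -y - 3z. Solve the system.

x(t) = c_1e^(3t), y(t) = c_2e^(-4t), z(t) = c_2e^(-4t) + c_3e^(-3t)

Coefficient matrix A = [[3, 0, 0], [0, -4, 0], [0, -1, -3]].
det(A - λI) = 0 gives eigenvalues λ = 3, -4, -3.
For λ=3: eigenvector (1,0,0).
For λ=-4: eigenvector (0,1,1).
For λ=-3: eigenvector (0,0,1).
General solution: c_1e^(3t)(1,0,0) + c_2e^(-4t)(0,1,1) + c_3e^(-3t)(0,0,1).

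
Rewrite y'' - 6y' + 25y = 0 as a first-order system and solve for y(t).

Let x_1 = y, x_2 = y'. Then x_1' = x_2 and x_2' = -25x_1 + 6x_2.
A = [[0,1],[-25,6]]; det(A-λI) = λ^2 - 6λ + 25.
Eigenvalues λ = 3 ± 4i.

y(t) = K_1e^(3t)cos(4t) + K_2e^(3t)sin(4t)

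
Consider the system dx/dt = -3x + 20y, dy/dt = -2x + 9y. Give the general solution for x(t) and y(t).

Coefficient matrix A = [[-3, 20], [-2, 9]].
Characteristic polynomial det(A - λI) = λ^2 - 6λ + 13 = 0.
Eigenvalues λ = 3 ± 2i (complex conjugate pair).
For λ=3+2i: an eigenvector is (-3,-1) - i(-1,0) = (-3 + i, -1).
A real fundamental pair from Re and Im of e^((3+2i)t)v: X_1 = e^(3t)(cos(2t)·(-3,-1) + sin(2t)·(-1,0)), X_2 = e^(3t)(sin(2t)·(-3,-1) - cos(2t)·(-1,0)).
General solution: c_1X_1 + c_2X_2.

x(t) = -c_1e^(3t)sin(2t) - 3c_1e^(3t)cos(2t) - 3c_2e^(3t)sin(2t) + c_2e^(3t)cos(2t), y(t) = -c_1e^(3t)cos(2t) - c_2e^(3t)sin(2t)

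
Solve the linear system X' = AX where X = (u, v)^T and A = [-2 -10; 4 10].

Coefficient matrix A = [[-2, -10], [4, 10]].
Characteristic polynomial det(A - λI) = λ^2 - 8λ + 20 = 0.
Eigenvalues λ = 4 ± 2i (complex conjugate pair).
For λ=4+2i: an eigenvector is (2,-1) - i(-1,1) = (2 + i, -1 - i).
A real fundamental pair from Re and Im of e^((4+2i)t)v: X_1 = e^(4t)(cos(2t)·(2,-1) + sin(2t)·(-1,1)), X_2 = e^(4t)(sin(2t)·(2,-1) - cos(2t)·(-1,1)).
General solution: c_1X_1 + c_2X_2.

u(t) = -c_1e^(4t)sin(2t) + 2c_1e^(4t)cos(2t) + 2c_2e^(4t)sin(2t) + c_2e^(4t)cos(2t), v(t) = c_1e^(4t)sin(2t) - c_1e^(4t)cos(2t) - c_2e^(4t)sin(2t) - c_2e^(4t)cos(2t)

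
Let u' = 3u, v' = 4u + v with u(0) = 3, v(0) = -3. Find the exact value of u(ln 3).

A = [[3,0],[4,1]]; eigenvalues λ = 1, 3.
Eigenvectors: (0,1) for λ=1, (1,2) for λ=3.
From the initial condition, c_1 = -9, c_2 = 3.
u(ln 3) = (-9)(3^1)(0) + (3)(3^3)(1) = 81.

81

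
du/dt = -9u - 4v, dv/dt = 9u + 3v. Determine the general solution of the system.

u(t) = 2c_1e^(-3t) + 2c_2te^(-3t) + c_2e^(-3t), v(t) = -3c_1e^(-3t) - 3c_2te^(-3t) - 2c_2e^(-3t)

Coefficient matrix A = [[-9, -4], [9, 3]].
Characteristic polynomial det(A - λI) = λ^2 + 6λ + 9 = 0.
Single eigenvalue λ = -3 with algebraic multiplicity 2.
Eigenvector v = (2,-3); generalized eigenvector w with (A-λI)w=v is (1,-2).
General solution: e^(-3t)[c_1·v + c_2·(t·v + w)].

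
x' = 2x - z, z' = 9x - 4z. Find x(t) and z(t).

Coefficient matrix A = [[2, -1], [9, -4]].
Characteristic polynomial det(A - λI) = λ^2 + 2λ + 1 = 0.
Single eigenvalue λ = -1 with algebraic multiplicity 2.
Eigenvector v = (1,3); generalized eigenvector w with (A-λI)w=v is (1,2).
General solution: e^(-t)[c_1·v + c_2·(t·v + w)].

x(t) = c_1e^(-t) + c_2te^(-t) + c_2e^(-t), z(t) = 3c_1e^(-t) + 3c_2te^(-t) + 2c_2e^(-t)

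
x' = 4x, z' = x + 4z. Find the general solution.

Coefficient matrix A = [[4, 0], [1, 4]].
Characteristic polynomial det(A - λI) = λ^2 - 8λ + 16 = 0.
Single eigenvalue λ = 4 with algebraic multiplicity 2.
Eigenvector v = (0,1); generalized eigenvector w with (A-λI)w=v is (1,-3).
General solution: e^(4t)[C_1·v + C_2·(t·v + w)].

x(t) = C_2e^(4t), z(t) = C_1e^(4t) + C_2te^(4t) - 3C_2e^(4t)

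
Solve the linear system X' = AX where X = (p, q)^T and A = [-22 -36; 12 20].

Coefficient matrix A = [[-22, -36], [12, 20]].
Characteristic polynomial det(A - λI) = λ^2 + 2λ - 8 = 0.
Eigenvalues λ = -4, 2.
For λ=-4: (A-λI) row 1 is [-18, -36], so an eigenvector is (2, -1).
For λ=2: (A-λI) row 1 is [-24, -36], so an eigenvector is (3, -2).
General solution: C_1e^(-4t)(2,-1) + C_2e^(2t)(3,-2).

p(t) = 2C_1e^(-4t) + 3C_2e^(2t), q(t) = -C_1e^(-4t) - 2C_2e^(2t)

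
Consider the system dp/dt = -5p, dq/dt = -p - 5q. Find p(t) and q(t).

p(t) = c_2e^(-5t), q(t) = -c_1e^(-5t) - c_2te^(-5t) + c_2e^(-5t)

Coefficient matrix A = [[-5, 0], [-1, -5]].
Characteristic polynomial det(A - λI) = λ^2 + 10λ + 25 = 0.
Single eigenvalue λ = -5 with algebraic multiplicity 2.
Eigenvector v = (0,-1); generalized eigenvector w with (A-λI)w=v is (1,1).
General solution: e^(-5t)[c_1·v + c_2·(t·v + w)].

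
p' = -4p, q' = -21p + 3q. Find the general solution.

Coefficient matrix A = [[-4, 0], [-21, 3]].
Characteristic polynomial det(A - λI) = λ^2 + λ - 12 = 0.
Eigenvalues λ = -4, 3.
For λ=-4: (A-λI) row 2 is [-21, 7], so an eigenvector is (1, 3).
For λ=3: (A-λI) row 1 is [-7, 0], so an eigenvector is (0, -1).
General solution: c_1e^(-4t)(1,3) + c_2e^(3t)(0,-1).

p(t) = c_1e^(-4t), q(t) = 3c_1e^(-4t) - c_2e^(3t)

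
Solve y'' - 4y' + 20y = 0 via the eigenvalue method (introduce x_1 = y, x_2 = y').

y(t) = K_1e^(2t)cos(4t) + K_2e^(2t)sin(4t)

Let x_1 = y, x_2 = y'. Then x_1' = x_2 and x_2' = -20x_1 + 4x_2.
A = [[0,1],[-20,4]]; det(A-λI) = λ^2 - 4λ + 20.
Eigenvalues λ = 2 ± 4i.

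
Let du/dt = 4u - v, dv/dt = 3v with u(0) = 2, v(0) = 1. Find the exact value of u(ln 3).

108

A = [[4,-1],[0,3]]; eigenvalues λ = 3, 4.
Eigenvectors: (-1,-1) for λ=3, (1,0) for λ=4.
From the initial condition, c_1 = -1, c_2 = 1.
u(ln 3) = (-1)(3^3)(-1) + (1)(3^4)(1) = 108.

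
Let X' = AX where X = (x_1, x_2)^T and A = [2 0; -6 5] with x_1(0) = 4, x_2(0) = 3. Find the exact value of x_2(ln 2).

A = [[2,0],[-6,5]]; eigenvalues λ = 5, 2.
Eigenvectors: (0,-1) for λ=5, (1,2) for λ=2.
From the initial condition, c_1 = 5, c_2 = 4.
x_2(ln 2) = (5)(2^5)(-1) + (4)(2^2)(2) = -128.

-128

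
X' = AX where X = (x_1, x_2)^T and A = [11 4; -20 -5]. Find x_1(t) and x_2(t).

Coefficient matrix A = [[11, 4], [-20, -5]].
Characteristic polynomial det(A - λI) = λ^2 - 6λ + 25 = 0.
Eigenvalues λ = 3 ± 4i (complex conjugate pair).
For λ=3+4i: an eigenvector is (0,-1) - i(-1,2) = (0 + i, -1 - 2i).
A real fundamental pair from Re and Im of e^((3+4i)t)v: X_1 = e^(3t)(cos(4t)·(0,-1) + sin(4t)·(-1,2)), X_2 = e^(3t)(sin(4t)·(0,-1) - cos(4t)·(-1,2)).
General solution: K_1X_1 + K_2X_2.

x_1(t) = -K_1e^(3t)sin(4t) + K_2e^(3t)cos(4t), x_2(t) = 2K_1e^(3t)sin(4t) - K_1e^(3t)cos(4t) - K_2e^(3t)sin(4t) - 2K_2e^(3t)cos(4t)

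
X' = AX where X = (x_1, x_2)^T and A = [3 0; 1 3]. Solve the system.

x_1(t) = -C_2e^(3t), x_2(t) = -C_1e^(3t) - C_2te^(3t) - 2C_2e^(3t)

Coefficient matrix A = [[3, 0], [1, 3]].
Characteristic polynomial det(A - λI) = λ^2 - 6λ + 9 = 0.
Single eigenvalue λ = 3 with algebraic multiplicity 2.
Eigenvector v = (0,-1); generalized eigenvector w with (A-λI)w=v is (-1,-2).
General solution: e^(3t)[C_1·v + C_2·(t·v + w)].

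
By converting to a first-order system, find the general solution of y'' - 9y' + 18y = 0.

y(t) = c_1e^(3t) + c_2e^(6t)

Let x_1 = y, x_2 = y'. Then x_1' = x_2 and x_2' = -18x_1 + 9x_2.
A = [[0,1],[-18,9]]; det(A-λI) = λ^2 - 9λ + 18.
Eigenvalues λ = 3, 6 with eigenvectors (1,3), (1,6).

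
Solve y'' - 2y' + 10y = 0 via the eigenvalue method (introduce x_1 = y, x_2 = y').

y(t) = C_1e^(t)cos(3t) + C_2e^(t)sin(3t)

Let x_1 = y, x_2 = y'. Then x_1' = x_2 and x_2' = -10x_1 + 2x_2.
A = [[0,1],[-10,2]]; det(A-λI) = λ^2 - 2λ + 10.
Eigenvalues λ = 1 ± 3i.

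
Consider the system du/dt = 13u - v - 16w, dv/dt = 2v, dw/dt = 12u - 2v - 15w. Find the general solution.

Coefficient matrix A = [[13, -1, -16], [0, 2, 0], [12, -2, -15]].
det(A - λI) = 0 gives eigenvalues λ = -3, 2, 1.
For λ=-3: eigenvector (1,0,1).
For λ=2: eigenvector (3,1,2).
For λ=1: eigenvector (4,0,3).
General solution: K_1e^(-3t)(1,0,1) + K_2e^(2t)(3,1,2) + K_3e^(t)(4,0,3).

u(t) = K_1e^(-3t) + 3K_2e^(2t) + 4K_3e^(t), v(t) = K_2e^(2t), w(t) = K_1e^(-3t) + 2K_2e^(2t) + 3K_3e^(t)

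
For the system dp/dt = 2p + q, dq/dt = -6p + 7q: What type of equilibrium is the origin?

unstable node

A = [[2,1],[-6,7]]; det(A-λI) = λ^2 - 9λ + 20.
λ = 4, 5: both positive.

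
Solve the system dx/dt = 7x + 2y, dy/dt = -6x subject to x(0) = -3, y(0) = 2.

Coefficient matrix A = [[7, 2], [-6, 0]].
Characteristic polynomial det(A - λI) = λ^2 - 7λ + 12 = 0.
Eigenvalues λ = 4, 3.
For λ=4: (A-λI) row 1 is [3, 2], so an eigenvector is (-2, 3).
For λ=3: (A-λI) row 1 is [4, 2], so an eigenvector is (1, -2).
General solution: K_1e^(4t)(-2,3) + K_2e^(3t)(1,-2).
Applying x(0)=-3, y(0)=2 gives K_1=4, K_2=5.

x(t) = -8e^(4t) + 5e^(3t), y(t) = 12e^(4t) - 10e^(3t)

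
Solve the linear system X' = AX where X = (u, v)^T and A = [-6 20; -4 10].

u(t) = -2C_1e^(2t)sin(4t) + C_1e^(2t)cos(4t) + C_2e^(2t)sin(4t) + 2C_2e^(2t)cos(4t), v(t) = -C_1e^(2t)sin(4t) + C_2e^(2t)cos(4t)

Coefficient matrix A = [[-6, 20], [-4, 10]].
Characteristic polynomial det(A - λI) = λ^2 - 4λ + 20 = 0.
Eigenvalues λ = 2 ± 4i (complex conjugate pair).
For λ=2+4i: an eigenvector is (1,0) - i(-2,-1) = (1 + 2i, 0 + i).
A real fundamental pair from Re and Im of e^((2+4i)t)v: X_1 = e^(2t)(cos(4t)·(1,0) + sin(4t)·(-2,-1)), X_2 = e^(2t)(sin(4t)·(1,0) - cos(4t)·(-2,-1)).
General solution: C_1X_1 + C_2X_2.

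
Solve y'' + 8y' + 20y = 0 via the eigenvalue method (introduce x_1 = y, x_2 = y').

Let x_1 = y, x_2 = y'. Then x_1' = x_2 and x_2' = -20x_1 - 8x_2.
A = [[0,1],[-20,-8]]; det(A-λI) = λ^2 + 8λ + 20.
Eigenvalues λ = -4 ± 2i.

y(t) = C_1e^(-4t)cos(2t) + C_2e^(-4t)sin(2t)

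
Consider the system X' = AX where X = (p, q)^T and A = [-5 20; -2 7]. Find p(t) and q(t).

p(t) = C_1e^(t)sin(2t) + 3C_1e^(t)cos(2t) + 3C_2e^(t)sin(2t) - C_2e^(t)cos(2t), q(t) = C_1e^(t)cos(2t) + C_2e^(t)sin(2t)

Coefficient matrix A = [[-5, 20], [-2, 7]].
Characteristic polynomial det(A - λI) = λ^2 - 2λ + 5 = 0.
Eigenvalues λ = 1 ± 2i (complex conjugate pair).
For λ=1+2i: an eigenvector is (3,1) - i(1,0) = (3 - i, 1).
A real fundamental pair from Re and Im of e^((1+2i)t)v: X_1 = e^(t)(cos(2t)·(3,1) + sin(2t)·(1,0)), X_2 = e^(t)(sin(2t)·(3,1) - cos(2t)·(1,0)).
General solution: C_1X_1 + C_2X_2.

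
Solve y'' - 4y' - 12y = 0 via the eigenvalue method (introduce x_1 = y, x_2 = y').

Let x_1 = y, x_2 = y'. Then x_1' = x_2 and x_2' = 12x_1 + 4x_2.
A = [[0,1],[12,4]]; det(A-λI) = λ^2 - 4λ - 12.
Eigenvalues λ = 6, -2 with eigenvectors (1,6), (1,-2).

y(t) = K_1e^(6t) + K_2e^(-2t)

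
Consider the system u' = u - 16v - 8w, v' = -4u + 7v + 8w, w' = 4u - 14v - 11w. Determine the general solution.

Coefficient matrix A = [[1, -16, -8], [-4, 7, 8], [4, -14, -11]].
det(A - λI) = 0 gives eigenvalues λ = -1, 1, -3.
For λ=-1: eigenvector (-4,1,-3).
For λ=1: eigenvector (5,-2,4).
For λ=-3: eigenvector (2,0,1).
General solution: K_1e^(-t)(-4,1,-3) + K_2e^(t)(5,-2,4) + K_3e^(-3t)(2,0,1).

u(t) = -4K_1e^(-t) + 5K_2e^(t) + 2K_3e^(-3t), v(t) = K_1e^(-t) - 2K_2e^(t), w(t) = -3K_1e^(-t) + 4K_2e^(t) + K_3e^(-3t)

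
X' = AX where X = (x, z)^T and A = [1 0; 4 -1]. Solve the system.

Coefficient matrix A = [[1, 0], [4, -1]].
Characteristic polynomial det(A - λI) = λ^2 - 1 = 0.
Eigenvalues λ = -1, 1.
For λ=-1: (A-λI) row 1 is [2, 0], so an eigenvector is (0, -1).
For λ=1: (A-λI) row 2 is [4, -2], so an eigenvector is (1, 2).
General solution: K_1e^(-t)(0,-1) + K_2e^(t)(1,2).

x(t) = K_2e^(t), z(t) = -K_1e^(-t) + 2K_2e^(t)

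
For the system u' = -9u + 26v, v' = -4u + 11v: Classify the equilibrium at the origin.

A = [[-9,26],[-4,11]]; det(A-λI) = λ^2 - 2λ + 5.
λ = 1 ± 2i: positive real part.

unstable spiral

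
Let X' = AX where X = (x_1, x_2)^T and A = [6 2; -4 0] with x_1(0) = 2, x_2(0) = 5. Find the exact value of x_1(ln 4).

A = [[6,2],[-4,0]]; eigenvalues λ = 2, 4.
Eigenvectors: (-1,2) for λ=2, (1,-1) for λ=4.
From the initial condition, c_1 = 7, c_2 = 9.
x_1(ln 4) = (7)(4^2)(-1) + (9)(4^4)(1) = 2192.

2192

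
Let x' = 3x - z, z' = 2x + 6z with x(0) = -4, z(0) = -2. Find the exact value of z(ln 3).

-2106

A = [[3,-1],[2,6]]; eigenvalues λ = 4, 5.
Eigenvectors: (-1,1) for λ=4, (-1,2) for λ=5.
From the initial condition, c_1 = 10, c_2 = -6.
z(ln 3) = (10)(3^4)(1) + (-6)(3^5)(2) = -2106.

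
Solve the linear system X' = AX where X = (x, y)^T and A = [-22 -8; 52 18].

x(t) = -c_1e^(-2t)sin(4t) + c_1e^(-2t)cos(4t) + c_2e^(-2t)sin(4t) + c_2e^(-2t)cos(4t), y(t) = 3c_1e^(-2t)sin(4t) - 2c_1e^(-2t)cos(4t) - 2c_2e^(-2t)sin(4t) - 3c_2e^(-2t)cos(4t)

Coefficient matrix A = [[-22, -8], [52, 18]].
Characteristic polynomial det(A - λI) = λ^2 + 4λ + 20 = 0.
Eigenvalues λ = -2 ± 4i (complex conjugate pair).
For λ=-2+4i: an eigenvector is (1,-2) - i(-1,3) = (1 + i, -2 - 3i).
A real fundamental pair from Re and Im of e^((-2+4i)t)v: X_1 = e^(-2t)(cos(4t)·(1,-2) + sin(4t)·(-1,3)), X_2 = e^(-2t)(sin(4t)·(1,-2) - cos(4t)·(-1,3)).
General solution: c_1X_1 + c_2X_2.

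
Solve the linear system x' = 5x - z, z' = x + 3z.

Coefficient matrix A = [[5, -1], [1, 3]].
Characteristic polynomial det(A - λI) = λ^2 - 8λ + 16 = 0.
Single eigenvalue λ = 4 with algebraic multiplicity 2.
Eigenvector v = (-1,-1); generalized eigenvector w with (A-λI)w=v is (-3,-2).
General solution: e^(4t)[C_1·v + C_2·(t·v + w)].

x(t) = -C_1e^(4t) - C_2te^(4t) - 3C_2e^(4t), z(t) = -C_1e^(4t) - C_2te^(4t) - 2C_2e^(4t)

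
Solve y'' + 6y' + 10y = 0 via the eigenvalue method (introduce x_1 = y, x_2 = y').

y(t) = C_1e^(-3t)cos(t) + C_2e^(-3t)sin(t)

Let x_1 = y, x_2 = y'. Then x_1' = x_2 and x_2' = -10x_1 - 6x_2.
A = [[0,1],[-10,-6]]; det(A-λI) = λ^2 + 6λ + 10.
Eigenvalues λ = -3 ± i.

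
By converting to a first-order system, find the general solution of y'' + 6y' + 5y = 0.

y(t) = C_1e^(-t) + C_2e^(-5t)

Let x_1 = y, x_2 = y'. Then x_1' = x_2 and x_2' = -5x_1 - 6x_2.
A = [[0,1],[-5,-6]]; det(A-λI) = λ^2 + 6λ + 5.
Eigenvalues λ = -1, -5 with eigenvectors (1,-1), (1,-5).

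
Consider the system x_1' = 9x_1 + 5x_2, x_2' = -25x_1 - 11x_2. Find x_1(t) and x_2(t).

Coefficient matrix A = [[9, 5], [-25, -11]].
Characteristic polynomial det(A - λI) = λ^2 + 2λ + 26 = 0.
Eigenvalues λ = -1 ± 5i (complex conjugate pair).
For λ=-1+5i: an eigenvector is (-1,2) - i(0,1) = (-1, 2 - i).
A real fundamental pair from Re and Im of e^((-1+5i)t)v: X_1 = e^(-t)(cos(5t)·(-1,2) + sin(5t)·(0,1)), X_2 = e^(-t)(sin(5t)·(-1,2) - cos(5t)·(0,1)).
General solution: C_1X_1 + C_2X_2.

x_1(t) = -C_1e^(-t)cos(5t) - C_2e^(-t)sin(5t), x_2(t) = C_1e^(-t)sin(5t) + 2C_1e^(-t)cos(5t) + 2C_2e^(-t)sin(5t) - C_2e^(-t)cos(5t)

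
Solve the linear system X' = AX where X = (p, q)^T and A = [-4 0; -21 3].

Coefficient matrix A = [[-4, 0], [-21, 3]].
Characteristic polynomial det(A - λI) = λ^2 + λ - 12 = 0.
Eigenvalues λ = 3, -4.
For λ=3: (A-λI) row 1 is [-7, 0], so an eigenvector is (0, -1).
For λ=-4: (A-λI) row 2 is [-21, 7], so an eigenvector is (-1, -3).
General solution: C_1e^(3t)(0,-1) + C_2e^(-4t)(-1,-3).

p(t) = -C_2e^(-4t), q(t) = -C_1e^(3t) - 3C_2e^(-4t)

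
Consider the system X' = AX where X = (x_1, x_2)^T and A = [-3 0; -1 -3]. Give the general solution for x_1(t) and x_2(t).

x_1(t) = -c_2e^(-3t), x_2(t) = c_1e^(-3t) + c_2te^(-3t) + 3c_2e^(-3t)

Coefficient matrix A = [[-3, 0], [-1, -3]].
Characteristic polynomial det(A - λI) = λ^2 + 6λ + 9 = 0.
Single eigenvalue λ = -3 with algebraic multiplicity 2.
Eigenvector v = (0,1); generalized eigenvector w with (A-λI)w=v is (-1,3).
General solution: e^(-3t)[c_1·v + c_2·(t·v + w)].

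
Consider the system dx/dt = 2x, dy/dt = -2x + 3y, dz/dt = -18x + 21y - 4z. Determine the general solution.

x(t) = c_3e^(2t), y(t) = c_2e^(3t) + 2c_3e^(2t), z(t) = c_1e^(-4t) + 3c_2e^(3t) + 4c_3e^(2t)

Coefficient matrix A = [[2, 0, 0], [-2, 3, 0], [-18, 21, -4]].
det(A - λI) = 0 gives eigenvalues λ = -4, 3, 2.
For λ=-4: eigenvector (0,0,1).
For λ=3: eigenvector (0,1,3).
For λ=2: eigenvector (1,2,4).
General solution: c_1e^(-4t)(0,0,1) + c_2e^(3t)(0,1,3) + c_3e^(2t)(1,2,4).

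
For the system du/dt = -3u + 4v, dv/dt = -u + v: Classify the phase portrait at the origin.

A = [[-3,4],[-1,1]]; det(A-λI) = λ^2 + 2λ + 1.
repeated λ = -1 with a single eigenvector.

stable improper node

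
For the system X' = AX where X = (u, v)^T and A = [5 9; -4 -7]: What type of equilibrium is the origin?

stable improper node

A = [[5,9],[-4,-7]]; det(A-λI) = λ^2 + 2λ + 1.
repeated λ = -1 with a single eigenvector.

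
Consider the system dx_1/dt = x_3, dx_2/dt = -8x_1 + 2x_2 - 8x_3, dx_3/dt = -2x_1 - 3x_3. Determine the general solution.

x_1(t) = -C_1e^(-t) - C_3e^(-2t), x_2(t) = C_2e^(2t) + 2C_3e^(-2t), x_3(t) = C_1e^(-t) + 2C_3e^(-2t)

Coefficient matrix A = [[0, 0, 1], [-8, 2, -8], [-2, 0, -3]].
det(A - λI) = 0 gives eigenvalues λ = -1, 2, -2.
For λ=-1: eigenvector (-1,0,1).
For λ=2: eigenvector (0,1,0).
For λ=-2: eigenvector (-1,2,2).
General solution: C_1e^(-t)(-1,0,1) + C_2e^(2t)(0,1,0) + C_3e^(-2t)(-1,2,2).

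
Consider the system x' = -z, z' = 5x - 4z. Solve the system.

Coefficient matrix A = [[0, -1], [5, -4]].
Characteristic polynomial det(A - λI) = λ^2 + 4λ + 5 = 0.
Eigenvalues λ = -2 ± i (complex conjugate pair).
For λ=-2+i: an eigenvector is (-1,-2) - i(0,-1) = (-1, -2 + i).
A real fundamental pair from Re and Im of e^((-2+i)t)v: X_1 = e^(-2t)(cos(t)·(-1,-2) + sin(t)·(0,-1)), X_2 = e^(-2t)(sin(t)·(-1,-2) - cos(t)·(0,-1)).
General solution: C_1X_1 + C_2X_2.

x(t) = -C_1e^(-2t)cos(t) - C_2e^(-2t)sin(t), z(t) = -C_1e^(-2t)sin(t) - 2C_1e^(-2t)cos(t) - 2C_2e^(-2t)sin(t) + C_2e^(-2t)cos(t)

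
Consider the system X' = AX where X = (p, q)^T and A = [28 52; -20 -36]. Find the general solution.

p(t) = -3C_1e^(-4t)sin(4t) - 2C_1e^(-4t)cos(4t) - 2C_2e^(-4t)sin(4t) + 3C_2e^(-4t)cos(4t), q(t) = 2C_1e^(-4t)sin(4t) + C_1e^(-4t)cos(4t) + C_2e^(-4t)sin(4t) - 2C_2e^(-4t)cos(4t)

Coefficient matrix A = [[28, 52], [-20, -36]].
Characteristic polynomial det(A - λI) = λ^2 + 8λ + 32 = 0.
Eigenvalues λ = -4 ± 4i (complex conjugate pair).
For λ=-4+4i: an eigenvector is (-2,1) - i(-3,2) = (-2 + 3i, 1 - 2i).
A real fundamental pair from Re and Im of e^((-4+4i)t)v: X_1 = e^(-4t)(cos(4t)·(-2,1) + sin(4t)·(-3,2)), X_2 = e^(-4t)(sin(4t)·(-2,1) - cos(4t)·(-3,2)).
General solution: C_1X_1 + C_2X_2.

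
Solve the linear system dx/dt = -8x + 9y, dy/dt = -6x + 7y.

Coefficient matrix A = [[-8, 9], [-6, 7]].
Characteristic polynomial det(A - λI) = λ^2 + λ - 2 = 0.
Eigenvalues λ = -2, 1.
For λ=-2: (A-λI) row 1 is [-6, 9], so an eigenvector is (-3, -2).
For λ=1: (A-λI) row 1 is [-9, 9], so an eigenvector is (-1, -1).
General solution: C_1e^(-2t)(-3,-2) + C_2e^(t)(-1,-1).

x(t) = -3C_1e^(-2t) - C_2e^(t), y(t) = -2C_1e^(-2t) - C_2e^(t)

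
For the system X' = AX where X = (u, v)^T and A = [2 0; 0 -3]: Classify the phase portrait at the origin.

saddle

A = [[2,0],[0,-3]]; det(A-λI) = λ^2 + λ - 6.
λ = -3, 2: opposite signs.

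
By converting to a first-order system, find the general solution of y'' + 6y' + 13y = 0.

Let x_1 = y, x_2 = y'. Then x_1' = x_2 and x_2' = -13x_1 - 6x_2.
A = [[0,1],[-13,-6]]; det(A-λI) = λ^2 + 6λ + 13.
Eigenvalues λ = -3 ± 2i.

y(t) = c_1e^(-3t)cos(2t) + c_2e^(-3t)sin(2t)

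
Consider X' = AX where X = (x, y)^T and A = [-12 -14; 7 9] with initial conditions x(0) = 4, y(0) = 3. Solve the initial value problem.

x(t) = -10e^(2t) + 14e^(-5t), y(t) = 10e^(2t) - 7e^(-5t)

Coefficient matrix A = [[-12, -14], [7, 9]].
Characteristic polynomial det(A - λI) = λ^2 + 3λ - 10 = 0.
Eigenvalues λ = -5, 2.
For λ=-5: (A-λI) row 1 is [-7, -14], so an eigenvector is (-2, 1).
For λ=2: (A-λI) row 1 is [-14, -14], so an eigenvector is (1, -1).
General solution: K_1e^(-5t)(-2,1) + K_2e^(2t)(1,-1).
Applying x(0)=4, y(0)=3 gives K_1=-7, K_2=-10.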